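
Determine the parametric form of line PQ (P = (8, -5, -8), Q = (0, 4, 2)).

Direction vector d = Q - P = (0 - 8, 4 + 5, 2 + 8) = (-8, 9, 10)
Parametric form r = P + t·d:
x = 8 - 8t, y = -5 + 9t, z = -8 + 10t

x = 8 - 8t, y = -5 + 9t, z = -8 + 10t


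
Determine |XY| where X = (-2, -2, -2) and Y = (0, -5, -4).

d = √[(x₂-x₁)² + (y₂-y₁)² + (z₂-z₁)²]
  = √[2² + (-3)² + (-2)²]
  = √[4 + 9 + 4]
  = √17
  ≈ 4.123

4.123


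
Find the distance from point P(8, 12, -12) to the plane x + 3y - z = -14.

distance = |a·x₀ + b·y₀ + c·z₀ - d| / √(a² + b² + c²)
  = |1·8 + 3·12 + (-1)·(-12) - (-14)| / √(1² + 3² + (-1)²)
  = |8 + 36 + 12 + 14| / √(1 + 9 + 1)
  = |70| / √11
  = 70 / 3.317
  ≈ 21.11

21.11


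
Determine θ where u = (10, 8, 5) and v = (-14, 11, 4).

u·v = 10·(-14) + 8·11 + 5·4 = -140 + 88 + 20 = -32
|u| = √(10² + 8² + 5²) = √189 ≈ 13.75
|v| = √((-14)² + 11² + 4²) = √333 ≈ 18.25
cos θ = (u·v)/(|u||v|) = -32/(13.75·18.25) ≈ -0.1276
θ = arccos(-0.1276) ≈ 97.33°

97.33°


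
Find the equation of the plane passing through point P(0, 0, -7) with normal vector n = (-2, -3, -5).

The plane through P with normal n = (a, b, c) satisfies n·(r - P) = 0,
i.e. ax + by + cz = a·x₀ + b·y₀ + c·z₀.
d = (-2)·0 + (-3)·0 + (-5)·(-7)
  = 0 + 0 + 35
  = 35
Equation: -2x - 3y - 5z = 35

-2x - 3y - 5z = 35


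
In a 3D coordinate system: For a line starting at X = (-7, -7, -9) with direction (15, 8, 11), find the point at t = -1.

P(t) = X + t·d
  = (-7 + 15·(-1), -7 + 8·(-1), -9 + 11·(-1))
  = (-7 - 15, -7 - 8, -9 - 11)
  = (-22, -15, -20)

(-22, -15, -20)


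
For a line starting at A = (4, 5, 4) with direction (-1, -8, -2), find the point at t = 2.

P(t) = A + t·d
  = (4 + (-1)·2, 5 + (-8)·2, 4 + (-2)·2)
  = (4 - 2, 5 - 16, 4 - 4)
  = (2, -11, 0)

(2, -11, 0)


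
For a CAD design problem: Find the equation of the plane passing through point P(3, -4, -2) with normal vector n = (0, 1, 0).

The plane through P with normal n = (a, b, c) satisfies n·(r - P) = 0,
i.e. ax + by + cz = a·x₀ + b·y₀ + c·z₀.
d = 0·3 + 1·(-4) + 0·(-2)
  = 0 - 4 + 0
  = -4
Equation: y = -4

y = -4


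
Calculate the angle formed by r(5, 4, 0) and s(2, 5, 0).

r·s = 5·2 + 4·5 + 0·0 = 10 + 20 + 0 = 30
|r| = √(5² + 4² + 0²) = √41 ≈ 6.403
|s| = √(2² + 5² + 0²) = √29 ≈ 5.385
cos θ = (r·s)/(|r||s|) = 30/(6.403·5.385) ≈ 0.87
θ = arccos(0.87) ≈ 29.54°

29.54°


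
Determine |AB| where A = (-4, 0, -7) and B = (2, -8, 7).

d = √[(x₂-x₁)² + (y₂-y₁)² + (z₂-z₁)²]
  = √[6² + (-8)² + 14²]
  = √[36 + 64 + 196]
  = √296
  ≈ 17.2

17.2


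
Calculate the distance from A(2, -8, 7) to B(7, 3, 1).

d = √[(x₂-x₁)² + (y₂-y₁)² + (z₂-z₁)²]
  = √[5² + 11² + (-6)²]
  = √[25 + 121 + 36]
  = √182
  ≈ 13.49

13.49


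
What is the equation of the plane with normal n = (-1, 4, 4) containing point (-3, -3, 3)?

The plane through P with normal n = (a, b, c) satisfies n·(r - P) = 0,
i.e. ax + by + cz = a·x₀ + b·y₀ + c·z₀.
d = (-1)·(-3) + 4·(-3) + 4·3
  = 3 - 12 + 12
  = 3
Equation: -x + 4y + 4z = 3

-x + 4y + 4z = 3


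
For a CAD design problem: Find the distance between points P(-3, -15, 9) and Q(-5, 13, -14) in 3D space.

d = √[(x₂-x₁)² + (y₂-y₁)² + (z₂-z₁)²]
  = √[(-2)² + 28² + (-23)²]
  = √[4 + 784 + 529]
  = √1317
  ≈ 36.29

36.29


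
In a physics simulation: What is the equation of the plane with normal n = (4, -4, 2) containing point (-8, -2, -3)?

The plane through P with normal n = (a, b, c) satisfies n·(r - P) = 0,
i.e. ax + by + cz = a·x₀ + b·y₀ + c·z₀.
d = 4·(-8) + (-4)·(-2) + 2·(-3)
  = -32 + 8 - 6
  = -30
Equation: 4x - 4y + 2z = -30

4x - 4y + 2z = -30


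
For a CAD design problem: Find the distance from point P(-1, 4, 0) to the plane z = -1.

distance = |a·x₀ + b·y₀ + c·z₀ - d| / √(a² + b² + c²)
  = |0·(-1) + 0·4 + 1·0 - (-1)| / √(0² + 0² + 1²)
  = |0 + 0 + 0 + 1| / √(0 + 0 + 1)
  = |1| / √1
  = 1 / 1
  ≈ 1

1


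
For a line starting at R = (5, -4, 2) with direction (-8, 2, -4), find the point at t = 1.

P(t) = R + t·d
  = (5 + (-8)·1, -4 + 2·1, 2 + (-4)·1)
  = (5 - 8, -4 + 2, 2 - 4)
  = (-3, -2, -2)

(-3, -2, -2)


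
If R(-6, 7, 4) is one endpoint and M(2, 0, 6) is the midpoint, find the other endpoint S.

S = 2M - R
  = (2·2 - (-6), 2·0 - 7, 2·6 - 4)
  = (4 + 6, 0 - 7, 12 - 4)
  = (10, -7, 8)

(10, -7, 8)


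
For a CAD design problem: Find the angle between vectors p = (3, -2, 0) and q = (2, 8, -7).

p·q = 3·2 + (-2)·8 + 0·(-7) = 6 - 16 + 0 = -10
|p| = √(3² + (-2)² + 0²) = √13 ≈ 3.606
|q| = √(2² + 8² + (-7)²) = √117 ≈ 10.82
cos θ = (p·q)/(|p||q|) = -10/(3.606·10.82) ≈ -0.2564
θ = arccos(-0.2564) ≈ 104.9°

104.9°


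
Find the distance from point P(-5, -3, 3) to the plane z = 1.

distance = |a·x₀ + b·y₀ + c·z₀ - d| / √(a² + b² + c²)
  = |0·(-5) + 0·(-3) + 1·3 - 1| / √(0² + 0² + 1²)
  = |0 + 0 + 3 - 1| / √(0 + 0 + 1)
  = |2| / √1
  = 2 / 1
  ≈ 2

2


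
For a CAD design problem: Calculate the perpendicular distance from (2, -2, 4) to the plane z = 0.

distance = |a·x₀ + b·y₀ + c·z₀ - d| / √(a² + b² + c²)
  = |0·2 + 0·(-2) + 1·4 - 0| / √(0² + 0² + 1²)
  = |0 + 0 + 4 + 0| / √(0 + 0 + 1)
  = |4| / √1
  = 4 / 1
  ≈ 4

4


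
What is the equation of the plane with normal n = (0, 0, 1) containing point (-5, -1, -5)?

The plane through P with normal n = (a, b, c) satisfies n·(r - P) = 0,
i.e. ax + by + cz = a·x₀ + b·y₀ + c·z₀.
d = 0·(-5) + 0·(-1) + 1·(-5)
  = 0 + 0 - 5
  = -5
Equation: z = -5

z = -5


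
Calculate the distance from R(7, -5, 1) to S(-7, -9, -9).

d = √[(x₂-x₁)² + (y₂-y₁)² + (z₂-z₁)²]
  = √[(-14)² + (-4)² + (-10)²]
  = √[196 + 16 + 100]
  = √312
  ≈ 17.66

17.66


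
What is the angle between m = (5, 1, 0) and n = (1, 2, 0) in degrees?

m·n = 5·1 + 1·2 + 0·0 = 5 + 2 + 0 = 7
|m| = √(5² + 1² + 0²) = √26 ≈ 5.099
|n| = √(1² + 2² + 0²) = √5 ≈ 2.236
cos θ = (m·n)/(|m||n|) = 7/(5.099·2.236) ≈ 0.6139
θ = arccos(0.6139) ≈ 52.13°

52.13°


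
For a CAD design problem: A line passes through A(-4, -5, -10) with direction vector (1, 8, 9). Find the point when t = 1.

P(t) = A + t·d
  = (-4 + 1·1, -5 + 8·1, -10 + 9·1)
  = (-4 + 1, -5 + 8, -10 + 9)
  = (-3, 3, -1)

(-3, 3, -1)


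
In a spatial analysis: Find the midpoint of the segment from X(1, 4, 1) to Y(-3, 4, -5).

M = ((x₁+x₂)/2, (y₁+y₂)/2, (z₁+z₂)/2)
  = ((1 - 3)/2, (4 + 4)/2, (1 - 5)/2)
  = (-2/2, 8/2, -4/2)
  = (-1, 4, -2)

(-1, 4, -2)


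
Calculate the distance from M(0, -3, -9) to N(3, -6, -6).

d = √[(x₂-x₁)² + (y₂-y₁)² + (z₂-z₁)²]
  = √[3² + (-3)² + 3²]
  = √[9 + 9 + 9]
  = √27
  ≈ 5.196

5.196


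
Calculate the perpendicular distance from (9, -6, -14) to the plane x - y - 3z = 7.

distance = |a·x₀ + b·y₀ + c·z₀ - d| / √(a² + b² + c²)
  = |1·9 + (-1)·(-6) + (-3)·(-14) - 7| / √(1² + (-1)² + (-3)²)
  = |9 + 6 + 42 - 7| / √(1 + 1 + 9)
  = |50| / √11
  = 50 / 3.317
  ≈ 15.08

15.08


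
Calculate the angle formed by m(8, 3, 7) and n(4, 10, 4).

m·n = 8·4 + 3·10 + 7·4 = 32 + 30 + 28 = 90
|m| = √(8² + 3² + 7²) = √122 ≈ 11.05
|n| = √(4² + 10² + 4²) = √132 ≈ 11.49
cos θ = (m·n)/(|m||n|) = 90/(11.05·11.49) ≈ 0.7092
θ = arccos(0.7092) ≈ 44.83°

44.83°


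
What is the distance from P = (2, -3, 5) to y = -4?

distance = |a·x₀ + b·y₀ + c·z₀ - d| / √(a² + b² + c²)
  = |0·2 + 1·(-3) + 0·5 - (-4)| / √(0² + 1² + 0²)
  = |0 - 3 + 0 + 4| / √(0 + 1 + 0)
  = |1| / √1
  = 1 / 1
  ≈ 1

1


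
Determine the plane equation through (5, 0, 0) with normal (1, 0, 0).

The plane through P with normal n = (a, b, c) satisfies n·(r - P) = 0,
i.e. ax + by + cz = a·x₀ + b·y₀ + c·z₀.
d = 1·5 + 0·0 + 0·0
  = 5 + 0 + 0
  = 5
Equation: x = 5

x = 5


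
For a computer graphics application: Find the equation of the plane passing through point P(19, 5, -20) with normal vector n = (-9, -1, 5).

The plane through P with normal n = (a, b, c) satisfies n·(r - P) = 0,
i.e. ax + by + cz = a·x₀ + b·y₀ + c·z₀.
d = (-9)·19 + (-1)·5 + 5·(-20)
  = -171 - 5 - 100
  = -276
Equation: -9x - y + 5z = -276

-9x - y + 5z = -276


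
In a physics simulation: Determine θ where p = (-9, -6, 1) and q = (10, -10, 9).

p·q = (-9)·10 + (-6)·(-10) + 1·9 = -90 + 60 + 9 = -21
|p| = √((-9)² + (-6)² + 1²) = √118 ≈ 10.86
|q| = √(10² + (-10)² + 9²) = √281 ≈ 16.76
cos θ = (p·q)/(|p||q|) = -21/(10.86·16.76) ≈ -0.1153
θ = arccos(-0.1153) ≈ 96.62°

96.62°


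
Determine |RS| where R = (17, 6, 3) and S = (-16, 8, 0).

d = √[(x₂-x₁)² + (y₂-y₁)² + (z₂-z₁)²]
  = √[(-33)² + 2² + (-3)²]
  = √[1089 + 4 + 9]
  = √1102
  ≈ 33.2

33.2


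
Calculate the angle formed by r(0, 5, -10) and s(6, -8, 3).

r·s = 0·6 + 5·(-8) + (-10)·3 = 0 - 40 - 30 = -70
|r| = √(0² + 5² + (-10)²) = √125 ≈ 11.18
|s| = √(6² + (-8)² + 3²) = √109 ≈ 10.44
cos θ = (r·s)/(|r||s|) = -70/(11.18·10.44) ≈ -0.5997
θ = arccos(-0.5997) ≈ 126.8°

126.8°


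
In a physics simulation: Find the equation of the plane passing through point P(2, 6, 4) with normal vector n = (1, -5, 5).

The plane through P with normal n = (a, b, c) satisfies n·(r - P) = 0,
i.e. ax + by + cz = a·x₀ + b·y₀ + c·z₀.
d = 1·2 + (-5)·6 + 5·4
  = 2 - 30 + 20
  = -8
Equation: x - 5y + 5z = -8

x - 5y + 5z = -8


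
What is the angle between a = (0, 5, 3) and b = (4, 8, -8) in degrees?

a·b = 0·4 + 5·8 + 3·(-8) = 0 + 40 - 24 = 16
|a| = √(0² + 5² + 3²) = √34 ≈ 5.831
|b| = √(4² + 8² + (-8)²) = √144 ≈ 12
cos θ = (a·b)/(|a||b|) = 16/(5.831·12) ≈ 0.2287
θ = arccos(0.2287) ≈ 76.78°

76.78°


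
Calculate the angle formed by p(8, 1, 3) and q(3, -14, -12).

p·q = 8·3 + 1·(-14) + 3·(-12) = 24 - 14 - 36 = -26
|p| = √(8² + 1² + 3²) = √74 ≈ 8.602
|q| = √(3² + (-14)² + (-12)²) = √349 ≈ 18.68
cos θ = (p·q)/(|p||q|) = -26/(8.602·18.68) ≈ -0.1618
θ = arccos(-0.1618) ≈ 99.31°

99.31°


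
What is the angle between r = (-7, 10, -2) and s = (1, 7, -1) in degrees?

r·s = (-7)·1 + 10·7 + (-2)·(-1) = -7 + 70 + 2 = 65
|r| = √((-7)² + 10² + (-2)²) = √153 ≈ 12.37
|s| = √(1² + 7² + (-1)²) = √51 ≈ 7.141
cos θ = (r·s)/(|r||s|) = 65/(12.37·7.141) ≈ 0.7358
θ = arccos(0.7358) ≈ 42.62°

42.62°


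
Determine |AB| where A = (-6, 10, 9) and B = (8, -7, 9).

d = √[(x₂-x₁)² + (y₂-y₁)² + (z₂-z₁)²]
  = √[14² + (-17)² + 0²]
  = √[196 + 289 + 0]
  = √485
  ≈ 22.02

22.02


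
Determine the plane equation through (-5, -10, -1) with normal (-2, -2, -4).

The plane through P with normal n = (a, b, c) satisfies n·(r - P) = 0,
i.e. ax + by + cz = a·x₀ + b·y₀ + c·z₀.
d = (-2)·(-5) + (-2)·(-10) + (-4)·(-1)
  = 10 + 20 + 4
  = 34
Equation: -2x - 2y - 4z = 34

-2x - 2y - 4z = 34


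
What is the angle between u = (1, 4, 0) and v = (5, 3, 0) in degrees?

u·v = 1·5 + 4·3 + 0·0 = 5 + 12 + 0 = 17
|u| = √(1² + 4² + 0²) = √17 ≈ 4.123
|v| = √(5² + 3² + 0²) = √34 ≈ 5.831
cos θ = (u·v)/(|u||v|) = 17/(4.123·5.831) ≈ 0.7071
θ = arccos(0.7071) ≈ 45°

45°


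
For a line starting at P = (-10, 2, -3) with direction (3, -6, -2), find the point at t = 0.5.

P(t) = P + t·d
  = (-10 + 3·0.5, 2 + (-6)·0.5, -3 + (-2)·0.5)
  = (-10 + 1.5, 2 - 3, -3 - 1)
  = (-8.5, -1, -4)

(-8.5, -1, -4)


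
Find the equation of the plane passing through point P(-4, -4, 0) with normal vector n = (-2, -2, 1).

The plane through P with normal n = (a, b, c) satisfies n·(r - P) = 0,
i.e. ax + by + cz = a·x₀ + b·y₀ + c·z₀.
d = (-2)·(-4) + (-2)·(-4) + 1·0
  = 8 + 8 + 0
  = 16
Equation: -2x - 2y + z = 16

-2x - 2y + z = 16


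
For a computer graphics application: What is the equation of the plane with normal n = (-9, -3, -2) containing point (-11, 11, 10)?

The plane through P with normal n = (a, b, c) satisfies n·(r - P) = 0,
i.e. ax + by + cz = a·x₀ + b·y₀ + c·z₀.
d = (-9)·(-11) + (-3)·11 + (-2)·10
  = 99 - 33 - 20
  = 46
Equation: -9x - 3y - 2z = 46

-9x - 3y - 2z = 46


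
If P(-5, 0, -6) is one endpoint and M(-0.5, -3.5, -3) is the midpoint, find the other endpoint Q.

Q = 2M - P
  = (2·(-0.5) - (-5), 2·(-3.5) - 0, 2·(-3) - (-6))
  = (-1 + 5, -7 + 0, -6 + 6)
  = (4, -7, 0)

(4, -7, 0)


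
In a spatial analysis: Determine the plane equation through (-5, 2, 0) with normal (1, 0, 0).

The plane through P with normal n = (a, b, c) satisfies n·(r - P) = 0,
i.e. ax + by + cz = a·x₀ + b·y₀ + c·z₀.
d = 1·(-5) + 0·2 + 0·0
  = -5 + 0 + 0
  = -5
Equation: x = -5

x = -5


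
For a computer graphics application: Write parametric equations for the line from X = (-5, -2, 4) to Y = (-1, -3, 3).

Direction vector d = Y - X = (-1 + 5, -3 + 2, 3 - 4) = (4, -1, -1)
Parametric form r = X + t·d:
x = -5 + 4t, y = -2 - t, z = 4 - t

x = -5 + 4t, y = -2 - t, z = 4 - t


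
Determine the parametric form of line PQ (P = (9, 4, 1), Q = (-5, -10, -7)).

Direction vector d = Q - P = (-5 - 9, -10 - 4, -7 - 1) = (-14, -14, -8)
Parametric form r = P + t·d:
x = 9 - 14t, y = 4 - 14t, z = 1 - 8t

x = 9 - 14t, y = 4 - 14t, z = 1 - 8t


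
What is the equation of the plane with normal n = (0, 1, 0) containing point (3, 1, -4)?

The plane through P with normal n = (a, b, c) satisfies n·(r - P) = 0,
i.e. ax + by + cz = a·x₀ + b·y₀ + c·z₀.
d = 0·3 + 1·1 + 0·(-4)
  = 0 + 1 + 0
  = 1
Equation: y = 1

y = 1


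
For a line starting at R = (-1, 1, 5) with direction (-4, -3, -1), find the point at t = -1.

P(t) = R + t·d
  = (-1 + (-4)·(-1), 1 + (-3)·(-1), 5 + (-1)·(-1))
  = (-1 + 4, 1 + 3, 5 + 1)
  = (3, 4, 6)

(3, 4, 6)


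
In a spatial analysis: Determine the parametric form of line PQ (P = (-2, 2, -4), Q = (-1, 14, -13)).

Direction vector d = Q - P = (-1 + 2, 14 - 2, -13 + 4) = (1, 12, -9)
Parametric form r = P + t·d:
x = -2 + t, y = 2 + 12t, z = -4 - 9t

x = -2 + t, y = 2 + 12t, z = -4 - 9t


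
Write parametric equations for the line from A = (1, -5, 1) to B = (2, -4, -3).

Direction vector d = B - A = (2 - 1, -4 + 5, -3 - 1) = (1, 1, -4)
Parametric form r = A + t·d:
x = 1 + t, y = -5 + t, z = 1 - 4t

x = 1 + t, y = -5 + t, z = 1 - 4t


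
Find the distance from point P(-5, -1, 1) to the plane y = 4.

distance = |a·x₀ + b·y₀ + c·z₀ - d| / √(a² + b² + c²)
  = |0·(-5) + 1·(-1) + 0·1 - 4| / √(0² + 1² + 0²)
  = |0 - 1 + 0 - 4| / √(0 + 1 + 0)
  = |-5| / √1
  = 5 / 1
  ≈ 5

5


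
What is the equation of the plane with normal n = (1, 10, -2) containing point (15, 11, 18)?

The plane through P with normal n = (a, b, c) satisfies n·(r - P) = 0,
i.e. ax + by + cz = a·x₀ + b·y₀ + c·z₀.
d = 1·15 + 10·11 + (-2)·18
  = 15 + 110 - 36
  = 89
Equation: x + 10y - 2z = 89

x + 10y - 2z = 89


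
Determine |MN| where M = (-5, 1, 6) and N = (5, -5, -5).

d = √[(x₂-x₁)² + (y₂-y₁)² + (z₂-z₁)²]
  = √[10² + (-6)² + (-11)²]
  = √[100 + 36 + 121]
  = √257
  ≈ 16.03

16.03


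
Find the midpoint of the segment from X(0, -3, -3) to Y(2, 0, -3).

M = ((x₁+x₂)/2, (y₁+y₂)/2, (z₁+z₂)/2)
  = ((0 + 2)/2, (-3 + 0)/2, (-3 - 3)/2)
  = (2/2, -3/2, -6/2)
  = (1, -1.5, -3)

(1, -1.5, -3)


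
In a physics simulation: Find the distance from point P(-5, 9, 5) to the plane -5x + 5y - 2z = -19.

distance = |a·x₀ + b·y₀ + c·z₀ - d| / √(a² + b² + c²)
  = |(-5)·(-5) + 5·9 + (-2)·5 - (-19)| / √((-5)² + 5² + (-2)²)
  = |25 + 45 - 10 + 19| / √(25 + 25 + 4)
  = |79| / √54
  = 79 / 7.348
  ≈ 10.75

10.75


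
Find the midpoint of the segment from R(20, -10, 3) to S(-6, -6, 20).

M = ((x₁+x₂)/2, (y₁+y₂)/2, (z₁+z₂)/2)
  = ((20 - 6)/2, (-10 - 6)/2, (3 + 20)/2)
  = (14/2, -16/2, 23/2)
  = (7, -8, 11.5)

(7, -8, 11.5)


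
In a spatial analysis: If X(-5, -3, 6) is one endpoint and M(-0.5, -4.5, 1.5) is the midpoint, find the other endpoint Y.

Y = 2M - X
  = (2·(-0.5) - (-5), 2·(-4.5) - (-3), 2·1.5 - 6)
  = (-1 + 5, -9 + 3, 3 - 6)
  = (4, -6, -3)

(4, -6, -3)


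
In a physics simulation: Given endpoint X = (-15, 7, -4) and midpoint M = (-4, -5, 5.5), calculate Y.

Y = 2M - X
  = (2·(-4) - (-15), 2·(-5) - 7, 2·5.5 - (-4))
  = (-8 + 15, -10 - 7, 11 + 4)
  = (7, -17, 15)

(7, -17, 15)


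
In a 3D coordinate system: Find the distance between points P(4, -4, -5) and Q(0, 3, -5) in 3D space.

d = √[(x₂-x₁)² + (y₂-y₁)² + (z₂-z₁)²]
  = √[(-4)² + 7² + 0²]
  = √[16 + 49 + 0]
  = √65
  ≈ 8.062

8.062


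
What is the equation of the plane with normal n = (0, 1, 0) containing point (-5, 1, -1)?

The plane through P with normal n = (a, b, c) satisfies n·(r - P) = 0,
i.e. ax + by + cz = a·x₀ + b·y₀ + c·z₀.
d = 0·(-5) + 1·1 + 0·(-1)
  = 0 + 1 + 0
  = 1
Equation: y = 1

y = 1


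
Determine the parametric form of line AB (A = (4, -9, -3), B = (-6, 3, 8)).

Direction vector d = B - A = (-6 - 4, 3 + 9, 8 + 3) = (-10, 12, 11)
Parametric form r = A + t·d:
x = 4 - 10t, y = -9 + 12t, z = -3 + 11t

x = 4 - 10t, y = -9 + 12t, z = -3 + 11t


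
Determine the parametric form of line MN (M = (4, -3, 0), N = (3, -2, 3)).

Direction vector d = N - M = (3 - 4, -2 + 3, 3 + 0) = (-1, 1, 3)
Parametric form r = M + t·d:
x = 4 - t, y = -3 + t, z = 0 + 3t

x = 4 - t, y = -3 + t, z = 0 + 3t


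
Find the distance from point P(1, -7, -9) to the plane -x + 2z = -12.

distance = |a·x₀ + b·y₀ + c·z₀ - d| / √(a² + b² + c²)
  = |(-1)·1 + 0·(-7) + 2·(-9) - (-12)| / √((-1)² + 0² + 2²)
  = |-1 + 0 - 18 + 12| / √(1 + 0 + 4)
  = |-7| / √5
  = 7 / 2.236
  ≈ 3.13

3.13


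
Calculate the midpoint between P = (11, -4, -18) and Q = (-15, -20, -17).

M = ((x₁+x₂)/2, (y₁+y₂)/2, (z₁+z₂)/2)
  = ((11 - 15)/2, (-4 - 20)/2, (-18 - 17)/2)
  = (-4/2, -24/2, -35/2)
  = (-2, -12, -17.5)

(-2, -12, -17.5)


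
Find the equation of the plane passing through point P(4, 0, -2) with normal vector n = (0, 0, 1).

The plane through P with normal n = (a, b, c) satisfies n·(r - P) = 0,
i.e. ax + by + cz = a·x₀ + b·y₀ + c·z₀.
d = 0·4 + 0·0 + 1·(-2)
  = 0 + 0 - 2
  = -2
Equation: z = -2

z = -2


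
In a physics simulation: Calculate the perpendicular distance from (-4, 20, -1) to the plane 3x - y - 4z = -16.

distance = |a·x₀ + b·y₀ + c·z₀ - d| / √(a² + b² + c²)
  = |3·(-4) + (-1)·20 + (-4)·(-1) - (-16)| / √(3² + (-1)² + (-4)²)
  = |-12 - 20 + 4 + 16| / √(9 + 1 + 16)
  = |-12| / √26
  = 12 / 5.099
  ≈ 2.353

2.353


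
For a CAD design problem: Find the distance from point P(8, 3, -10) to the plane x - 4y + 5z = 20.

distance = |a·x₀ + b·y₀ + c·z₀ - d| / √(a² + b² + c²)
  = |1·8 + (-4)·3 + 5·(-10) - 20| / √(1² + (-4)² + 5²)
  = |8 - 12 - 50 - 20| / √(1 + 16 + 25)
  = |-74| / √42
  = 74 / 6.481
  ≈ 11.42

11.42


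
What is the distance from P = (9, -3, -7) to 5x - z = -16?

distance = |a·x₀ + b·y₀ + c·z₀ - d| / √(a² + b² + c²)
  = |5·9 + 0·(-3) + (-1)·(-7) - (-16)| / √(5² + 0² + (-1)²)
  = |45 + 0 + 7 + 16| / √(25 + 0 + 1)
  = |68| / √26
  = 68 / 5.099
  ≈ 13.34

13.34


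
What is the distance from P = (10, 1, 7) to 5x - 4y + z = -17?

distance = |a·x₀ + b·y₀ + c·z₀ - d| / √(a² + b² + c²)
  = |5·10 + (-4)·1 + 1·7 - (-17)| / √(5² + (-4)² + 1²)
  = |50 - 4 + 7 + 17| / √(25 + 16 + 1)
  = |70| / √42
  = 70 / 6.481
  ≈ 10.8

10.8


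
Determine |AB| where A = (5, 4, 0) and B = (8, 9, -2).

d = √[(x₂-x₁)² + (y₂-y₁)² + (z₂-z₁)²]
  = √[3² + 5² + (-2)²]
  = √[9 + 25 + 4]
  = √38
  ≈ 6.164

6.164


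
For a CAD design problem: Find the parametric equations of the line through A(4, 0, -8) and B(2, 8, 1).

Direction vector d = B - A = (2 - 4, 8 + 0, 1 + 8) = (-2, 8, 9)
Parametric form r = A + t·d:
x = 4 - 2t, y = 0 + 8t, z = -8 + 9t

x = 4 - 2t, y = 0 + 8t, z = -8 + 9t


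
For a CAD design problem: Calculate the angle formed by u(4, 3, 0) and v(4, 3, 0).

u·v = 4·4 + 3·3 + 0·0 = 16 + 9 + 0 = 25
|u| = √(4² + 3² + 0²) = √25 ≈ 5
|v| = √(4² + 3² + 0²) = √25 ≈ 5
cos θ = (u·v)/(|u||v|) = 25/(5·5) ≈ 1
θ = arccos(1) ≈ 0°

0°


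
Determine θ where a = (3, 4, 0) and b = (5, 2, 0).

a·b = 3·5 + 4·2 + 0·0 = 15 + 8 + 0 = 23
|a| = √(3² + 4² + 0²) = √25 ≈ 5
|b| = √(5² + 2² + 0²) = √29 ≈ 5.385
cos θ = (a·b)/(|a||b|) = 23/(5·5.385) ≈ 0.8542
θ = arccos(0.8542) ≈ 31.33°

31.33°


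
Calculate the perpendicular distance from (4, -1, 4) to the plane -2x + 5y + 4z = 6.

distance = |a·x₀ + b·y₀ + c·z₀ - d| / √(a² + b² + c²)
  = |(-2)·4 + 5·(-1) + 4·4 - 6| / √((-2)² + 5² + 4²)
  = |-8 - 5 + 16 - 6| / √(4 + 25 + 16)
  = |-3| / √45
  = 3 / 6.708
  ≈ 0.4472

0.4472


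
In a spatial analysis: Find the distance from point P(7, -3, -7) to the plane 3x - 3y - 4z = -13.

distance = |a·x₀ + b·y₀ + c·z₀ - d| / √(a² + b² + c²)
  = |3·7 + (-3)·(-3) + (-4)·(-7) - (-13)| / √(3² + (-3)² + (-4)²)
  = |21 + 9 + 28 + 13| / √(9 + 9 + 16)
  = |71| / √34
  = 71 / 5.831
  ≈ 12.18

12.18


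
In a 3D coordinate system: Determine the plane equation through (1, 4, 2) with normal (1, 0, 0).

The plane through P with normal n = (a, b, c) satisfies n·(r - P) = 0,
i.e. ax + by + cz = a·x₀ + b·y₀ + c·z₀.
d = 1·1 + 0·4 + 0·2
  = 1 + 0 + 0
  = 1
Equation: x = 1

x = 1


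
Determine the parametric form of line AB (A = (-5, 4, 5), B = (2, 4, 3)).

Direction vector d = B - A = (2 + 5, 4 - 4, 3 - 5) = (7, 0, -2)
Parametric form r = A + t·d:
x = -5 + 7t, y = 4, z = 5 - 2t

x = -5 + 7t, y = 4, z = 5 - 2t


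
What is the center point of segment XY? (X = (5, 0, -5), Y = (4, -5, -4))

M = ((x₁+x₂)/2, (y₁+y₂)/2, (z₁+z₂)/2)
  = ((5 + 4)/2, (0 - 5)/2, (-5 - 4)/2)
  = (9/2, -5/2, -9/2)
  = (4.5, -2.5, -4.5)

(4.5, -2.5, -4.5)


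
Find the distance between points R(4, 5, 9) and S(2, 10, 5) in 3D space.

d = √[(x₂-x₁)² + (y₂-y₁)² + (z₂-z₁)²]
  = √[(-2)² + 5² + (-4)²]
  = √[4 + 25 + 16]
  = √45
  ≈ 6.708

6.708


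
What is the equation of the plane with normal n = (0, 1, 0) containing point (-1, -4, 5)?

The plane through P with normal n = (a, b, c) satisfies n·(r - P) = 0,
i.e. ax + by + cz = a·x₀ + b·y₀ + c·z₀.
d = 0·(-1) + 1·(-4) + 0·5
  = 0 - 4 + 0
  = -4
Equation: y = -4

y = -4


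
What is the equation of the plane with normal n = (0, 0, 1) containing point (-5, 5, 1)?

The plane through P with normal n = (a, b, c) satisfies n·(r - P) = 0,
i.e. ax + by + cz = a·x₀ + b·y₀ + c·z₀.
d = 0·(-5) + 0·5 + 1·1
  = 0 + 0 + 1
  = 1
Equation: z = 1

z = 1


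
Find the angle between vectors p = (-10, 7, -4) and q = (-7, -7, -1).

p·q = (-10)·(-7) + 7·(-7) + (-4)·(-1) = 70 - 49 + 4 = 25
|p| = √((-10)² + 7² + (-4)²) = √165 ≈ 12.85
|q| = √((-7)² + (-7)² + (-1)²) = √99 ≈ 9.95
cos θ = (p·q)/(|p||q|) = 25/(12.85·9.95) ≈ 0.1956
θ = arccos(0.1956) ≈ 78.72°

78.72°


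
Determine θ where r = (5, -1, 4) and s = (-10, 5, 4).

r·s = 5·(-10) + (-1)·5 + 4·4 = -50 - 5 + 16 = -39
|r| = √(5² + (-1)² + 4²) = √42 ≈ 6.481
|s| = √((-10)² + 5² + 4²) = √141 ≈ 11.87
cos θ = (r·s)/(|r||s|) = -39/(6.481·11.87) ≈ -0.5068
θ = arccos(-0.5068) ≈ 120.5°

120.5°


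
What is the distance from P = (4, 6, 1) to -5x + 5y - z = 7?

distance = |a·x₀ + b·y₀ + c·z₀ - d| / √(a² + b² + c²)
  = |(-5)·4 + 5·6 + (-1)·1 - 7| / √((-5)² + 5² + (-1)²)
  = |-20 + 30 - 1 - 7| / √(25 + 25 + 1)
  = |2| / √51
  = 2 / 7.141
  ≈ 0.2801

0.2801


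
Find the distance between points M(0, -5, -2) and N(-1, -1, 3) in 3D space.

d = √[(x₂-x₁)² + (y₂-y₁)² + (z₂-z₁)²]
  = √[(-1)² + 4² + 5²]
  = √[1 + 16 + 25]
  = √42
  ≈ 6.481

6.481


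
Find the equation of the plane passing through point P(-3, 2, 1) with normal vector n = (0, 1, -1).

The plane through P with normal n = (a, b, c) satisfies n·(r - P) = 0,
i.e. ax + by + cz = a·x₀ + b·y₀ + c·z₀.
d = 0·(-3) + 1·2 + (-1)·1
  = 0 + 2 - 1
  = 1
Equation: y - z = 1

y - z = 1


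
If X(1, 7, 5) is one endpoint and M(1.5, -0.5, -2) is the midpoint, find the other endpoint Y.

Y = 2M - X
  = (2·1.5 - 1, 2·(-0.5) - 7, 2·(-2) - 5)
  = (3 - 1, -1 - 7, -4 - 5)
  = (2, -8, -9)

(2, -8, -9)


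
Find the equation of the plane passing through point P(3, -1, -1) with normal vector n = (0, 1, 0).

The plane through P with normal n = (a, b, c) satisfies n·(r - P) = 0,
i.e. ax + by + cz = a·x₀ + b·y₀ + c·z₀.
d = 0·3 + 1·(-1) + 0·(-1)
  = 0 - 1 + 0
  = -1
Equation: y = -1

y = -1


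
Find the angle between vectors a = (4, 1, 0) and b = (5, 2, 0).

a·b = 4·5 + 1·2 + 0·0 = 20 + 2 + 0 = 22
|a| = √(4² + 1² + 0²) = √17 ≈ 4.123
|b| = √(5² + 2² + 0²) = √29 ≈ 5.385
cos θ = (a·b)/(|a||b|) = 22/(4.123·5.385) ≈ 0.9908
θ = arccos(0.9908) ≈ 7.765°

7.765°


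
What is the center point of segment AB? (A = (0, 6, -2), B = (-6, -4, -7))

M = ((x₁+x₂)/2, (y₁+y₂)/2, (z₁+z₂)/2)
  = ((0 - 6)/2, (6 - 4)/2, (-2 - 7)/2)
  = (-6/2, 2/2, -9/2)
  = (-3, 1, -4.5)

(-3, 1, -4.5)


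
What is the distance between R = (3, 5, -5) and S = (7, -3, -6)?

d = √[(x₂-x₁)² + (y₂-y₁)² + (z₂-z₁)²]
  = √[4² + (-8)² + (-1)²]
  = √[16 + 64 + 1]
  = √81
  ≈ 9

9


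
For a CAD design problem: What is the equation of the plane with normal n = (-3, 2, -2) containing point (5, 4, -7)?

The plane through P with normal n = (a, b, c) satisfies n·(r - P) = 0,
i.e. ax + by + cz = a·x₀ + b·y₀ + c·z₀.
d = (-3)·5 + 2·4 + (-2)·(-7)
  = -15 + 8 + 14
  = 7
Equation: -3x + 2y - 2z = 7

-3x + 2y - 2z = 7


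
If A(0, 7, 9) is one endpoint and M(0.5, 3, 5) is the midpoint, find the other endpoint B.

B = 2M - A
  = (2·0.5 - 0, 2·3 - 7, 2·5 - 9)
  = (1 + 0, 6 - 7, 10 - 9)
  = (1, -1, 1)

(1, -1, 1)


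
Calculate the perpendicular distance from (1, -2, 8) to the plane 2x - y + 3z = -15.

distance = |a·x₀ + b·y₀ + c·z₀ - d| / √(a² + b² + c²)
  = |2·1 + (-1)·(-2) + 3·8 - (-15)| / √(2² + (-1)² + 3²)
  = |2 + 2 + 24 + 15| / √(4 + 1 + 9)
  = |43| / √14
  = 43 / 3.742
  ≈ 11.49

11.49


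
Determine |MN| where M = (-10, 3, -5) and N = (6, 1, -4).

d = √[(x₂-x₁)² + (y₂-y₁)² + (z₂-z₁)²]
  = √[16² + (-2)² + 1²]
  = √[256 + 4 + 1]
  = √261
  ≈ 16.16

16.16


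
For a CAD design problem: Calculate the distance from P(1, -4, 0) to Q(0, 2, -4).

d = √[(x₂-x₁)² + (y₂-y₁)² + (z₂-z₁)²]
  = √[(-1)² + 6² + (-4)²]
  = √[1 + 36 + 16]
  = √53
  ≈ 7.28

7.28


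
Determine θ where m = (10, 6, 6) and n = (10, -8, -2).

m·n = 10·10 + 6·(-8) + 6·(-2) = 100 - 48 - 12 = 40
|m| = √(10² + 6² + 6²) = √172 ≈ 13.11
|n| = √(10² + (-8)² + (-2)²) = √168 ≈ 12.96
cos θ = (m·n)/(|m||n|) = 40/(13.11·12.96) ≈ 0.2353
θ = arccos(0.2353) ≈ 76.39°

76.39°


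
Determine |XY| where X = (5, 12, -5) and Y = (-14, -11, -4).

d = √[(x₂-x₁)² + (y₂-y₁)² + (z₂-z₁)²]
  = √[(-19)² + (-23)² + 1²]
  = √[361 + 529 + 1]
  = √891
  ≈ 29.85

29.85


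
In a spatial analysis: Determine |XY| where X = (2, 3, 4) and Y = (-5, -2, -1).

d = √[(x₂-x₁)² + (y₂-y₁)² + (z₂-z₁)²]
  = √[(-7)² + (-5)² + (-5)²]
  = √[49 + 25 + 25]
  = √99
  ≈ 9.95

9.95


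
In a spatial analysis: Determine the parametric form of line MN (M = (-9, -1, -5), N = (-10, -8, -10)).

Direction vector d = N - M = (-10 + 9, -8 + 1, -10 + 5) = (-1, -7, -5)
Parametric form r = M + t·d:
x = -9 - t, y = -1 - 7t, z = -5 - 5t

x = -9 - t, y = -1 - 7t, z = -5 - 5t


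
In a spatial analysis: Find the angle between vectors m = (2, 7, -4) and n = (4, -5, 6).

m·n = 2·4 + 7·(-5) + (-4)·6 = 8 - 35 - 24 = -51
|m| = √(2² + 7² + (-4)²) = √69 ≈ 8.307
|n| = √(4² + (-5)² + 6²) = √77 ≈ 8.775
cos θ = (m·n)/(|m||n|) = -51/(8.307·8.775) ≈ -0.6997
θ = arccos(-0.6997) ≈ 134.4°

134.4°


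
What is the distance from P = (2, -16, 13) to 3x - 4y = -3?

distance = |a·x₀ + b·y₀ + c·z₀ - d| / √(a² + b² + c²)
  = |3·2 + (-4)·(-16) + 0·13 - (-3)| / √(3² + (-4)² + 0²)
  = |6 + 64 + 0 + 3| / √(9 + 16 + 0)
  = |73| / √25
  = 73 / 5
  ≈ 14.6

14.6


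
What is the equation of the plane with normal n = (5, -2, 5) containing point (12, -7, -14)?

The plane through P with normal n = (a, b, c) satisfies n·(r - P) = 0,
i.e. ax + by + cz = a·x₀ + b·y₀ + c·z₀.
d = 5·12 + (-2)·(-7) + 5·(-14)
  = 60 + 14 - 70
  = 4
Equation: 5x - 2y + 5z = 4

5x - 2y + 5z = 4


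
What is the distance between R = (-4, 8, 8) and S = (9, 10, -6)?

d = √[(x₂-x₁)² + (y₂-y₁)² + (z₂-z₁)²]
  = √[13² + 2² + (-14)²]
  = √[169 + 4 + 196]
  = √369
  ≈ 19.21

19.21


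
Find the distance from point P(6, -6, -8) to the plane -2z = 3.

distance = |a·x₀ + b·y₀ + c·z₀ - d| / √(a² + b² + c²)
  = |0·6 + 0·(-6) + (-2)·(-8) - 3| / √(0² + 0² + (-2)²)
  = |0 + 0 + 16 - 3| / √(0 + 0 + 4)
  = |13| / √4
  = 13 / 2
  ≈ 6.5

6.5


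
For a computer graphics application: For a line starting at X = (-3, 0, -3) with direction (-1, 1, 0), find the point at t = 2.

P(t) = X + t·d
  = (-3 + (-1)·2, 0 + 1·2, -3 + 0·2)
  = (-3 - 2, 0 + 2, -3 + 0)
  = (-5, 2, -3)

(-5, 2, -3)


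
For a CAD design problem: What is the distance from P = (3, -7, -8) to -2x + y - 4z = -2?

distance = |a·x₀ + b·y₀ + c·z₀ - d| / √(a² + b² + c²)
  = |(-2)·3 + 1·(-7) + (-4)·(-8) - (-2)| / √((-2)² + 1² + (-4)²)
  = |-6 - 7 + 32 + 2| / √(4 + 1 + 16)
  = |21| / √21
  = 21 / 4.583
  ≈ 4.583

4.583


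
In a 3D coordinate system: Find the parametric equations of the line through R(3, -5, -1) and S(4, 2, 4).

Direction vector d = S - R = (4 - 3, 2 + 5, 4 + 1) = (1, 7, 5)
Parametric form r = R + t·d:
x = 3 + t, y = -5 + 7t, z = -1 + 5t

x = 3 + t, y = -5 + 7t, z = -1 + 5t


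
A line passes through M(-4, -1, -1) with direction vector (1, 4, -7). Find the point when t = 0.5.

P(t) = M + t·d
  = (-4 + 1·0.5, -1 + 4·0.5, -1 + (-7)·0.5)
  = (-4 + 0.5, -1 + 2, -1 - 3.5)
  = (-3.5, 1, -4.5)

(-3.5, 1, -4.5)


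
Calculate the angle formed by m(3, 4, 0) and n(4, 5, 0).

m·n = 3·4 + 4·5 + 0·0 = 12 + 20 + 0 = 32
|m| = √(3² + 4² + 0²) = √25 ≈ 5
|n| = √(4² + 5² + 0²) = √41 ≈ 6.403
cos θ = (m·n)/(|m||n|) = 32/(5·6.403) ≈ 0.9995
θ = arccos(0.9995) ≈ 1.79°

1.79°


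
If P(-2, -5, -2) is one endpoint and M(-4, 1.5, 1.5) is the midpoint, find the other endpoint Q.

Q = 2M - P
  = (2·(-4) - (-2), 2·1.5 - (-5), 2·1.5 - (-2))
  = (-8 + 2, 3 + 5, 3 + 2)
  = (-6, 8, 5)

(-6, 8, 5)


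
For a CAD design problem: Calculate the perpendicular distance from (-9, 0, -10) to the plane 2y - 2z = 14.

distance = |a·x₀ + b·y₀ + c·z₀ - d| / √(a² + b² + c²)
  = |0·(-9) + 2·0 + (-2)·(-10) - 14| / √(0² + 2² + (-2)²)
  = |0 + 0 + 20 - 14| / √(0 + 4 + 4)
  = |6| / √8
  = 6 / 2.828
  ≈ 2.121

2.121


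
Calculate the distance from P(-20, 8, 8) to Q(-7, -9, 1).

d = √[(x₂-x₁)² + (y₂-y₁)² + (z₂-z₁)²]
  = √[13² + (-17)² + (-7)²]
  = √[169 + 289 + 49]
  = √507
  ≈ 22.52

22.52


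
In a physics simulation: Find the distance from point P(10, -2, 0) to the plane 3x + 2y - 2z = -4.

distance = |a·x₀ + b·y₀ + c·z₀ - d| / √(a² + b² + c²)
  = |3·10 + 2·(-2) + (-2)·0 - (-4)| / √(3² + 2² + (-2)²)
  = |30 - 4 + 0 + 4| / √(9 + 4 + 4)
  = |30| / √17
  = 30 / 4.123
  ≈ 7.276

7.276


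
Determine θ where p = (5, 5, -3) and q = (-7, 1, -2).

p·q = 5·(-7) + 5·1 + (-3)·(-2) = -35 + 5 + 6 = -24
|p| = √(5² + 5² + (-3)²) = √59 ≈ 7.681
|q| = √((-7)² + 1² + (-2)²) = √54 ≈ 7.348
cos θ = (p·q)/(|p||q|) = -24/(7.681·7.348) ≈ -0.4252
θ = arccos(-0.4252) ≈ 115.2°

115.2°


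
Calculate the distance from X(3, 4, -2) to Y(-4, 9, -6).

d = √[(x₂-x₁)² + (y₂-y₁)² + (z₂-z₁)²]
  = √[(-7)² + 5² + (-4)²]
  = √[49 + 25 + 16]
  = √90
  ≈ 9.487

9.487


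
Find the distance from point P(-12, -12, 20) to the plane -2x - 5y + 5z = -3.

distance = |a·x₀ + b·y₀ + c·z₀ - d| / √(a² + b² + c²)
  = |(-2)·(-12) + (-5)·(-12) + 5·20 - (-3)| / √((-2)² + (-5)² + 5²)
  = |24 + 60 + 100 + 3| / √(4 + 25 + 25)
  = |187| / √54
  = 187 / 7.348
  ≈ 25.45

25.45


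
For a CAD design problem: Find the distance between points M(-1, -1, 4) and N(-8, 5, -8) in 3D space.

d = √[(x₂-x₁)² + (y₂-y₁)² + (z₂-z₁)²]
  = √[(-7)² + 6² + (-12)²]
  = √[49 + 36 + 144]
  = √229
  ≈ 15.13

15.13


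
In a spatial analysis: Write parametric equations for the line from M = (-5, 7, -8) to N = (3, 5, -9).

Direction vector d = N - M = (3 + 5, 5 - 7, -9 + 8) = (8, -2, -1)
Parametric form r = M + t·d:
x = -5 + 8t, y = 7 - 2t, z = -8 - t

x = -5 + 8t, y = 7 - 2t, z = -8 - t


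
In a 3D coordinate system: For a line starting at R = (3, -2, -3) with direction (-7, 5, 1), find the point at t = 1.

P(t) = R + t·d
  = (3 + (-7)·1, -2 + 5·1, -3 + 1·1)
  = (3 - 7, -2 + 5, -3 + 1)
  = (-4, 3, -2)

(-4, 3, -2)


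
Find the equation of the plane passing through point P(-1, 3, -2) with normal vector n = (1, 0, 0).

The plane through P with normal n = (a, b, c) satisfies n·(r - P) = 0,
i.e. ax + by + cz = a·x₀ + b·y₀ + c·z₀.
d = 1·(-1) + 0·3 + 0·(-2)
  = -1 + 0 + 0
  = -1
Equation: x = -1

x = -1


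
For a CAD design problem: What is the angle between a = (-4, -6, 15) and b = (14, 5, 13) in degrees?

a·b = (-4)·14 + (-6)·5 + 15·13 = -56 - 30 + 195 = 109
|a| = √((-4)² + (-6)² + 15²) = √277 ≈ 16.64
|b| = √(14² + 5² + 13²) = √390 ≈ 19.75
cos θ = (a·b)/(|a||b|) = 109/(16.64·19.75) ≈ 0.3316
θ = arccos(0.3316) ≈ 70.63°

70.63°


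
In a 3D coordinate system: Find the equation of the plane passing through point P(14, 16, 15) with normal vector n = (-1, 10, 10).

The plane through P with normal n = (a, b, c) satisfies n·(r - P) = 0,
i.e. ax + by + cz = a·x₀ + b·y₀ + c·z₀.
d = (-1)·14 + 10·16 + 10·15
  = -14 + 160 + 150
  = 296
Equation: -x + 10y + 10z = 296

-x + 10y + 10z = 296


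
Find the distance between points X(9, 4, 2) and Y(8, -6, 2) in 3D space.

d = √[(x₂-x₁)² + (y₂-y₁)² + (z₂-z₁)²]
  = √[(-1)² + (-10)² + 0²]
  = √[1 + 100 + 0]
  = √101
  ≈ 10.05

10.05


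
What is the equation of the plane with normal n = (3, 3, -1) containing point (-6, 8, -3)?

The plane through P with normal n = (a, b, c) satisfies n·(r - P) = 0,
i.e. ax + by + cz = a·x₀ + b·y₀ + c·z₀.
d = 3·(-6) + 3·8 + (-1)·(-3)
  = -18 + 24 + 3
  = 9
Equation: 3x + 3y - z = 9

3x + 3y - z = 9


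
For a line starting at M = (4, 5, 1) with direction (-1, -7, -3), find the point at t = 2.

P(t) = M + t·d
  = (4 + (-1)·2, 5 + (-7)·2, 1 + (-3)·2)
  = (4 - 2, 5 - 14, 1 - 6)
  = (2, -9, -5)

(2, -9, -5)


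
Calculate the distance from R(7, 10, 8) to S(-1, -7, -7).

d = √[(x₂-x₁)² + (y₂-y₁)² + (z₂-z₁)²]
  = √[(-8)² + (-17)² + (-15)²]
  = √[64 + 289 + 225]
  = √578
  ≈ 24.04

24.04


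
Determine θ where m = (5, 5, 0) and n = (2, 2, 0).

m·n = 5·2 + 5·2 + 0·0 = 10 + 10 + 0 = 20
|m| = √(5² + 5² + 0²) = √50 ≈ 7.071
|n| = √(2² + 2² + 0²) = √8 ≈ 2.828
cos θ = (m·n)/(|m||n|) = 20/(7.071·2.828) ≈ 1
θ = arccos(1) ≈ 0°

0°


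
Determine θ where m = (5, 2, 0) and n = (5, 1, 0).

m·n = 5·5 + 2·1 + 0·0 = 25 + 2 + 0 = 27
|m| = √(5² + 2² + 0²) = √29 ≈ 5.385
|n| = √(5² + 1² + 0²) = √26 ≈ 5.099
cos θ = (m·n)/(|m||n|) = 27/(5.385·5.099) ≈ 0.9833
θ = arccos(0.9833) ≈ 10.49°

10.49°


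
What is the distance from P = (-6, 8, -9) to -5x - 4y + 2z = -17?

distance = |a·x₀ + b·y₀ + c·z₀ - d| / √(a² + b² + c²)
  = |(-5)·(-6) + (-4)·8 + 2·(-9) - (-17)| / √((-5)² + (-4)² + 2²)
  = |30 - 32 - 18 + 17| / √(25 + 16 + 4)
  = |-3| / √45
  = 3 / 6.708
  ≈ 0.4472

0.4472


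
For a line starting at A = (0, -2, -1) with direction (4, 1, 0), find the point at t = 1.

P(t) = A + t·d
  = (0 + 4·1, -2 + 1·1, -1 + 0·1)
  = (0 + 4, -2 + 1, -1 + 0)
  = (4, -1, -1)

(4, -1, -1)


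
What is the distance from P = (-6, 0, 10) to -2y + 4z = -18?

distance = |a·x₀ + b·y₀ + c·z₀ - d| / √(a² + b² + c²)
  = |0·(-6) + (-2)·0 + 4·10 - (-18)| / √(0² + (-2)² + 4²)
  = |0 + 0 + 40 + 18| / √(0 + 4 + 16)
  = |58| / √20
  = 58 / 4.472
  ≈ 12.97

12.97


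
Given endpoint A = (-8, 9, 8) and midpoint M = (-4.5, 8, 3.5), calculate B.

B = 2M - A
  = (2·(-4.5) - (-8), 2·8 - 9, 2·3.5 - 8)
  = (-9 + 8, 16 - 9, 7 - 8)
  = (-1, 7, -1)

(-1, 7, -1)


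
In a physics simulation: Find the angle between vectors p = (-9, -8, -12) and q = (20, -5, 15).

p·q = (-9)·20 + (-8)·(-5) + (-12)·15 = -180 + 40 - 180 = -320
|p| = √((-9)² + (-8)² + (-12)²) = √289 ≈ 17
|q| = √(20² + (-5)² + 15²) = √650 ≈ 25.5
cos θ = (p·q)/(|p||q|) = -320/(17·25.5) ≈ -0.7383
θ = arccos(-0.7383) ≈ 137.6°

137.6°


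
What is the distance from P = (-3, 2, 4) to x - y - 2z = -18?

distance = |a·x₀ + b·y₀ + c·z₀ - d| / √(a² + b² + c²)
  = |1·(-3) + (-1)·2 + (-2)·4 - (-18)| / √(1² + (-1)² + (-2)²)
  = |-3 - 2 - 8 + 18| / √(1 + 1 + 4)
  = |5| / √6
  = 5 / 2.449
  ≈ 2.041

2.041


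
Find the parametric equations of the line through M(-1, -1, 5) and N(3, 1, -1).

Direction vector d = N - M = (3 + 1, 1 + 1, -1 - 5) = (4, 2, -6)
Parametric form r = M + t·d:
x = -1 + 4t, y = -1 + 2t, z = 5 - 6t

x = -1 + 4t, y = -1 + 2t, z = 5 - 6t


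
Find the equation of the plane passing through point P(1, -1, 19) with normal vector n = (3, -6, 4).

The plane through P with normal n = (a, b, c) satisfies n·(r - P) = 0,
i.e. ax + by + cz = a·x₀ + b·y₀ + c·z₀.
d = 3·1 + (-6)·(-1) + 4·19
  = 3 + 6 + 76
  = 85
Equation: 3x - 6y + 4z = 85

3x - 6y + 4z = 85


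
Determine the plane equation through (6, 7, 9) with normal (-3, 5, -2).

The plane through P with normal n = (a, b, c) satisfies n·(r - P) = 0,
i.e. ax + by + cz = a·x₀ + b·y₀ + c·z₀.
d = (-3)·6 + 5·7 + (-2)·9
  = -18 + 35 - 18
  = -1
Equation: -3x + 5y - 2z = -1

-3x + 5y - 2z = -1


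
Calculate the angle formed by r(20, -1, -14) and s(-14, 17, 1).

r·s = 20·(-14) + (-1)·17 + (-14)·1 = -280 - 17 - 14 = -311
|r| = √(20² + (-1)² + (-14)²) = √597 ≈ 24.43
|s| = √((-14)² + 17² + 1²) = √486 ≈ 22.05
cos θ = (r·s)/(|r||s|) = -311/(24.43·22.05) ≈ -0.5774
θ = arccos(-0.5774) ≈ 125.3°

125.3°


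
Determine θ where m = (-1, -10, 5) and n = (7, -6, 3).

m·n = (-1)·7 + (-10)·(-6) + 5·3 = -7 + 60 + 15 = 68
|m| = √((-1)² + (-10)² + 5²) = √126 ≈ 11.22
|n| = √(7² + (-6)² + 3²) = √94 ≈ 9.695
cos θ = (m·n)/(|m||n|) = 68/(11.22·9.695) ≈ 0.6248
θ = arccos(0.6248) ≈ 51.33°

51.33°
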